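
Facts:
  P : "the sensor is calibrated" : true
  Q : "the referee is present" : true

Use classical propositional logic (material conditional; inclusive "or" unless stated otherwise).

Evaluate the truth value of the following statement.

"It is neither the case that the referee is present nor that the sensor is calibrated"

The statement is false.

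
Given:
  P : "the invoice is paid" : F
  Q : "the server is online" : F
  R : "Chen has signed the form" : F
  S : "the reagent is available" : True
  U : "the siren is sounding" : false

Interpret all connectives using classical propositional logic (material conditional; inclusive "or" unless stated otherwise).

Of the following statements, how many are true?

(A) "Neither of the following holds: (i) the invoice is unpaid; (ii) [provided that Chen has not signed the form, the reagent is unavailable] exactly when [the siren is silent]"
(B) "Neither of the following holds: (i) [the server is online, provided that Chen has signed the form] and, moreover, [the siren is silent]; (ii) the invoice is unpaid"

(A): Formalization: not P nor ((not R -> not S) iff not U)

not P = not False = True
not R = not False = True
not S = not True = False
not R -> not S = True -> False = False
not U = not False = True
(not R -> not S) iff not U = False iff True = False
not P nor ((not R -> not S) iff not U) = True nor False = False
So (A) is false.

(B): Formalization: ((R -> Q) and not U) nor not P

R -> Q = False -> False = True
not U = not False = True
(R -> Q) and not U = True and True = True
not P = not False = True
((R -> Q) and not U) nor not P = True nor True = False
Thus (B) is false.

Count: 0.

0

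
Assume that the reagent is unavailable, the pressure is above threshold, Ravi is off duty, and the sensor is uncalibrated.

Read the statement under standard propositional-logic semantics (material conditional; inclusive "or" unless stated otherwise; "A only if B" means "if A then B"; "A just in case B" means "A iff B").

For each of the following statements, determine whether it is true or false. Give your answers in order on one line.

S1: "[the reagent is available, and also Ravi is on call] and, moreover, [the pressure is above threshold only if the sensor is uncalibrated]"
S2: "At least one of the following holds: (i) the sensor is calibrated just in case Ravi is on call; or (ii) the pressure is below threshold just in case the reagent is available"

Let P = "the reagent is available" (False), R = "Ravi is on call" (False), Q = "the pressure is above threshold" (True), S = "the sensor is calibrated" (False).

S1: Formalization: (P and R) and (Q -> not S)

P and R = False and False = False
not S = not False = True
Q -> not S = True -> True = True
(P and R) and (Q -> not S) = False and True = False
Hence S1 is false.

S2: This is (S iff R) or (not Q iff P).

S iff R = False iff False = True
not Q = not True = False
not Q iff P = False iff False = True
(S iff R) or (not Q iff P) = True or True = True
Thus S2 is true.

S1 false; S2 true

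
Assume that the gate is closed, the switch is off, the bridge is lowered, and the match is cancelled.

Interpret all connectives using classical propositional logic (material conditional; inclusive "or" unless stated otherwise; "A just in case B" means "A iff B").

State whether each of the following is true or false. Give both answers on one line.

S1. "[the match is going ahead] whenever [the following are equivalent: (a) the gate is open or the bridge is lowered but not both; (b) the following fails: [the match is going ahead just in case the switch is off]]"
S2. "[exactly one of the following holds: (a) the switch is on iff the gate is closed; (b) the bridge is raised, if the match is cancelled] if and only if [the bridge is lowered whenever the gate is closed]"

S1 false / S2 false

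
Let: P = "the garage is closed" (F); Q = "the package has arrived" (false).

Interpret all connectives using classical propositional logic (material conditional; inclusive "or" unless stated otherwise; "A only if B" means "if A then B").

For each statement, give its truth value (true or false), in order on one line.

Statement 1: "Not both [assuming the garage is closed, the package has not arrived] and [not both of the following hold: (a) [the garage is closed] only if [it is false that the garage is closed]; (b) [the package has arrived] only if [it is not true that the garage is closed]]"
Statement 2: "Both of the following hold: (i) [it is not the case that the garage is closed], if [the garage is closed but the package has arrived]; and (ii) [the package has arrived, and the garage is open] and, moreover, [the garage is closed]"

Statement 1 T, Statement 2 F

Statement 1: This is (P -> not Q) nand ((P -> not P) nand (Q -> not P)).

not Q = not False = True
P -> not Q = False -> True = True
not P = not False = True
P -> not P = False -> True = True
not P = not False = True
Q -> not P = False -> True = True
(P -> not P) nand (Q -> not P) = True nand True = False
(P -> not Q) nand ((P -> not P) nand (Q -> not P)) = True nand False = True
Thus Statement 1 is true.

Statement 2: In symbols: ((P and Q) -> not P) and ((Q and not P) and P)

P and Q = False and False = False
not P = not False = True
(P and Q) -> not P = False -> True = True
not P = not False = True
Q and not P = False and True = False
(Q and not P) and P = False and False = False
((P and Q) -> not P) and ((Q and not P) and P) = True and False = False
So Statement 2 is false.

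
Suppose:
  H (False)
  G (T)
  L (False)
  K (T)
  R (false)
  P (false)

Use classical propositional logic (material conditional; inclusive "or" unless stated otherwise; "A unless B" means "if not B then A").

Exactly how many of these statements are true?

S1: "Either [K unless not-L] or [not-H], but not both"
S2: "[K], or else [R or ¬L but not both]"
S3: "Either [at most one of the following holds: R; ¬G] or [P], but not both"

2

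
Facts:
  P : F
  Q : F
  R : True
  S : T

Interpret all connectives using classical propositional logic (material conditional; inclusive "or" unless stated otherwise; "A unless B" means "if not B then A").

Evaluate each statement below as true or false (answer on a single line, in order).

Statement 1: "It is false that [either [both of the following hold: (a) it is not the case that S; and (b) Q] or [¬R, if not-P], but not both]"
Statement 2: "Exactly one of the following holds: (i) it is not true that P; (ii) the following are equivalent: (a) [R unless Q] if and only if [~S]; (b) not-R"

Statement 1: This is ~((~S & Q) xor (~P -> ~R)).

~S = ~T = F
~S & Q = F & F = F
~P = ~F = T
~R = ~T = F
~P -> ~R = T -> F = F
(~S & Q) xor (~P -> ~R) = F xor F = F
~((~S & Q) xor (~P -> ~R)) = ~F = T
So Statement 1 is true.

Statement 2: In symbols: ~P xor (((R | Q) <-> ~S) <-> ~R)

~P = ~F = T
R | Q = T | F = T
~S = ~T = F
(R | Q) <-> ~S = T <-> F = F
~R = ~T = F
((R | Q) <-> ~S) <-> ~R = F <-> F = T
~P xor (((R | Q) <-> ~S) <-> ~R) = T xor T = F
Hence Statement 2 is false.

Statement 1 True; Statement 2 False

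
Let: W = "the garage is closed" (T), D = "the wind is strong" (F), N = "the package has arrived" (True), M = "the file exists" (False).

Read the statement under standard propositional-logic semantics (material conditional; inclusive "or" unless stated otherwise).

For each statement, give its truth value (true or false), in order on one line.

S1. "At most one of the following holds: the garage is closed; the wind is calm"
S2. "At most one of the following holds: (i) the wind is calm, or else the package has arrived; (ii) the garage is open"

S1: This is W ↑ ¬D.

¬D = ¬F = T
W ↑ ¬D = T ↑ T = F
Hence S1 is false.

S2: In symbols: (¬D ∨ N) ↑ ¬W

¬D = ¬F = T
¬D ∨ N = T ∨ T = T
¬W = ¬T = F
(¬D ∨ N) ↑ ¬W = T ↑ F = T
Thus S2 is true.

S1 False, S2 True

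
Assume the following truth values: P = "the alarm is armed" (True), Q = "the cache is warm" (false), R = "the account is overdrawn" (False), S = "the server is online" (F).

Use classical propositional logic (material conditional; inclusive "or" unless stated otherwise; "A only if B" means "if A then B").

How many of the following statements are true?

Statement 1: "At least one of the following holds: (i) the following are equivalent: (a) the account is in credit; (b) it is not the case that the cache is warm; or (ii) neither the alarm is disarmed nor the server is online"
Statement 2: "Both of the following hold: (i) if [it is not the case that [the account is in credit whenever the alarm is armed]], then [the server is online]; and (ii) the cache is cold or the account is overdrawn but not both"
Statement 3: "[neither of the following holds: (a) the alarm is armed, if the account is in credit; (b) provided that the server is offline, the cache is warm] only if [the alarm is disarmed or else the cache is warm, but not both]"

3

Statement 1: This is (¬R ↔ ¬Q) ∨ (¬P ↓ S).

¬R = ¬F = T
¬Q = ¬F = T
¬R ↔ ¬Q = T ↔ T = T
¬P = ¬T = F
¬P ↓ S = F ↓ F = T
(¬R ↔ ¬Q) ∨ (¬P ↓ S) = T ∨ T = T
Hence Statement 1 is true.

Statement 2: Parsed as (¬(P → ¬R) → S) ∧ (¬Q ⊕ R)

¬R = ¬F = T
P → ¬R = T → T = T
¬(P → ¬R) = ¬T = F
¬(P → ¬R) → S = F → F = T
¬Q = ¬F = T
¬Q ⊕ R = T ⊕ F = T
(¬(P → ¬R) → S) ∧ (¬Q ⊕ R) = T ∧ T = T
So Statement 2 is true.

Statement 3: Parsed as ((¬R → P) ↓ (¬S → Q)) → (¬P ⊕ Q)

¬R = ¬F = T
¬R → P = T → T = T
¬S = ¬F = T
¬S → Q = T → F = F
(¬R → P) ↓ (¬S → Q) = T ↓ F = F
¬P = ¬T = F
¬P ⊕ Q = F ⊕ F = F
((¬R → P) ↓ (¬S → Q)) → (¬P ⊕ Q) = F → F = T
So Statement 3 is true.

Count: 3.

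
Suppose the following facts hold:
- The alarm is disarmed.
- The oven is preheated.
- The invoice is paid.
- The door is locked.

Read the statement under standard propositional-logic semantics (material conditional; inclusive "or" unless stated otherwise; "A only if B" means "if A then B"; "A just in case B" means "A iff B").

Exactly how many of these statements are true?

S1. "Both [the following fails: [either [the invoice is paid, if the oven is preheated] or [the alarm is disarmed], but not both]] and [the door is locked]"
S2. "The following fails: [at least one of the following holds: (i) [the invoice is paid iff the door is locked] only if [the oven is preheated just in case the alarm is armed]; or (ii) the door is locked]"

1

Let Q = "the oven is preheated" (T), R = "the invoice is paid" (T), P = "the alarm is armed" (F), S = "the door is locked" (T).

S1: In symbols: ~((Q -> R) xor ~P) & S

Q -> R = T -> T = T
~P = ~F = T
(Q -> R) xor ~P = T xor T = F
~((Q -> R) xor ~P) = ~F = T
~((Q -> R) xor ~P) & S = T & T = T
Thus S1 is true.

S2: Parsed as ~(((R <-> S) -> (Q <-> P)) | S)

R <-> S = T <-> T = T
Q <-> P = T <-> F = F
(R <-> S) -> (Q <-> P) = T -> F = F
((R <-> S) -> (Q <-> P)) | S = F | T = T
~(((R <-> S) -> (Q <-> P)) | S) = ~T = F
So S2 is false.

True statements: 1.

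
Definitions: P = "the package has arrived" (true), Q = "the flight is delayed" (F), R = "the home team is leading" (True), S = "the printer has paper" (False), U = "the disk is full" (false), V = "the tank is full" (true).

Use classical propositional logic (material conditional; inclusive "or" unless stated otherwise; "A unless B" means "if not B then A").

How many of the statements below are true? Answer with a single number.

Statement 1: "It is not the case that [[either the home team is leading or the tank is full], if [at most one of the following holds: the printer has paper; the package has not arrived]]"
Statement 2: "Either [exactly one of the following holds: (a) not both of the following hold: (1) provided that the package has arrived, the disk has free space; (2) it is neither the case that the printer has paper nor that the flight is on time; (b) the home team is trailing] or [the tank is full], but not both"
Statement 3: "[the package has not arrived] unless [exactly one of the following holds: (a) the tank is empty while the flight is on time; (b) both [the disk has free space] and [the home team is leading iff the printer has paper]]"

Statement 1: Formalization: ~((S nand ~P) -> (R | V))

~P = ~T = F
S nand ~P = F nand F = T
R | V = T | T = T
(S nand ~P) -> (R | V) = T -> T = T
~((S nand ~P) -> (R | V)) = ~T = F
Hence Statement 1 is false.

Statement 2: This is (((P -> ~U) nand (S nor ~Q)) xor ~R) xor V.

~U = ~F = T
P -> ~U = T -> T = T
~Q = ~F = T
S nor ~Q = F nor T = F
(P -> ~U) nand (S nor ~Q) = T nand F = T
~R = ~T = F
((P -> ~U) nand (S nor ~Q)) xor ~R = T xor F = T
(((P -> ~U) nand (S nor ~Q)) xor ~R) xor V = T xor T = F
Thus Statement 2 is false.

Statement 3: This is ~P | ((~V & ~Q) xor (~U & (R <-> S))).

~P = ~T = F
~V = ~T = F
~Q = ~F = T
~V & ~Q = F & T = F
~U = ~F = T
R <-> S = T <-> F = F
~U & (R <-> S) = T & F = F
(~V & ~Q) xor (~U & (R <-> S)) = F xor F = F
~P | ((~V & ~Q) xor (~U & (R <-> S))) = F | F = F
Thus Statement 3 is false.

Count: 0.

0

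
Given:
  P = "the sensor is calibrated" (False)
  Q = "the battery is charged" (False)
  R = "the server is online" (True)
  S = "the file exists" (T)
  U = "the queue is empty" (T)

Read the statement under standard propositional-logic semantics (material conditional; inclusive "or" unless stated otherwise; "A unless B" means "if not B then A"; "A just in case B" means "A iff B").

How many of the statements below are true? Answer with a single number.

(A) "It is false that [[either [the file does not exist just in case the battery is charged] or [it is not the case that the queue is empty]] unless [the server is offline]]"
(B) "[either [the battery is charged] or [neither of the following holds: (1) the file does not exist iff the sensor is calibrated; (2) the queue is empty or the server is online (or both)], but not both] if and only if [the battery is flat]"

(A): This is ~(((~S <-> Q) | ~U) | ~R).

~S = ~T = F
~S <-> Q = F <-> F = T
~U = ~T = F
(~S <-> Q) | ~U = T | F = T
~R = ~T = F
((~S <-> Q) | ~U) | ~R = T | F = T
~(((~S <-> Q) | ~U) | ~R) = ~T = F
So (A) is false.

(B): In symbols: (Q xor ((~S <-> P) nor (U | R))) <-> ~Q

~S = ~T = F
~S <-> P = F <-> F = T
U | R = T | T = T
(~S <-> P) nor (U | R) = T nor T = F
Q xor ((~S <-> P) nor (U | R)) = F xor F = F
~Q = ~F = T
(Q xor ((~S <-> P) nor (U | R))) <-> ~Q = F <-> T = F
So (B) is false.

Count: 0.

0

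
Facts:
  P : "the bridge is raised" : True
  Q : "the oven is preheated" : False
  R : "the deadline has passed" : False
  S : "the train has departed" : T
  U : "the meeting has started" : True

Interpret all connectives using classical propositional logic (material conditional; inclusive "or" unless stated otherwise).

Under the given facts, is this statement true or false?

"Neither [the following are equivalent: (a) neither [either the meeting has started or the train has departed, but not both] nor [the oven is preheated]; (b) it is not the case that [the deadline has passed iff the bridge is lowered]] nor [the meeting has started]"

Values: U=True, S=True, Q=False, R=False, P=True.
In symbols: (((U xor S) nor Q) iff not (R iff not P)) nor U

U xor S = True xor True = False
(U xor S) nor Q = False nor False = True
not P = not True = False
R iff not P = False iff False = True
not (R iff not P) = not True = False
((U xor S) nor Q) iff not (R iff not P) = True iff False = False
(((U xor S) nor Q) iff not (R iff not P)) nor U = False nor True = False

The statement is false.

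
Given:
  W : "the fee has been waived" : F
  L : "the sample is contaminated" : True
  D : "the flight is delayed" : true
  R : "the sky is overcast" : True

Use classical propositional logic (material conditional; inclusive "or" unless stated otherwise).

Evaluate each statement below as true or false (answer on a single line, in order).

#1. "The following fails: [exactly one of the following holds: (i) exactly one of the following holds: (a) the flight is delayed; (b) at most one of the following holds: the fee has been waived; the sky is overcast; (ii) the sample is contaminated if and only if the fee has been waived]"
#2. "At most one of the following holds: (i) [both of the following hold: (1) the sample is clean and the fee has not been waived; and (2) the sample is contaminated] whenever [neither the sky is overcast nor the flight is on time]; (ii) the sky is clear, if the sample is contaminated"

#1 true; #2 true

#1: Formalization: ~((D xor (W nand R)) xor (L <-> W))

W nand R = F nand T = T
D xor (W nand R) = T xor T = F
L <-> W = T <-> F = F
(D xor (W nand R)) xor (L <-> W) = F xor F = F
~((D xor (W nand R)) xor (L <-> W)) = ~F = T
So #1 is true.

#2: Formalization: ((R nor ~D) -> ((~L & ~W) & L)) nand (L -> ~R)

~D = ~T = F
R nor ~D = T nor F = F
~L = ~T = F
~W = ~F = T
~L & ~W = F & T = F
(~L & ~W) & L = F & T = F
(R nor ~D) -> ((~L & ~W) & L) = F -> F = T
~R = ~T = F
L -> ~R = T -> F = F
((R nor ~D) -> ((~L & ~W) & L)) nand (L -> ~R) = T nand F = T
Hence #2 is true.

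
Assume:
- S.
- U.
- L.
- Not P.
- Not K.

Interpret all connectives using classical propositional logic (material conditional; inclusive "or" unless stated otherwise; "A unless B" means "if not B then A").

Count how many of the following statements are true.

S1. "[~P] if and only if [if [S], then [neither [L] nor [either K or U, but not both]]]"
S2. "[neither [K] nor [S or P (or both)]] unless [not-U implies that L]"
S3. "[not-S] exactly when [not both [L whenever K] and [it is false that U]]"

1

S1: In symbols: ¬P ↔ (S → (L ↓ (K ⊕ U)))

¬P = ¬F = T
K ⊕ U = F ⊕ T = T
L ↓ (K ⊕ U) = T ↓ T = F
S → (L ↓ (K ⊕ U)) = T → F = F
¬P ↔ (S → (L ↓ (K ⊕ U))) = T ↔ F = F
Hence S1 is false.

S2: In symbols: (K ↓ (S ∨ P)) ∨ (¬U → L)

S ∨ P = T ∨ F = T
K ↓ (S ∨ P) = F ↓ T = F
¬U = ¬T = F
¬U → L = F → T = T
(K ↓ (S ∨ P)) ∨ (¬U → L) = F ∨ T = T
So S2 is true.

S3: This is ¬S ↔ ((K → L) ↑ ¬U).

¬S = ¬T = F
K → L = F → T = T
¬U = ¬T = F
(K → L) ↑ ¬U = T ↑ F = T
¬S ↔ ((K → L) ↑ ¬U) = F ↔ T = F
Hence S3 is false.

1 of the 3 statements is true (S2).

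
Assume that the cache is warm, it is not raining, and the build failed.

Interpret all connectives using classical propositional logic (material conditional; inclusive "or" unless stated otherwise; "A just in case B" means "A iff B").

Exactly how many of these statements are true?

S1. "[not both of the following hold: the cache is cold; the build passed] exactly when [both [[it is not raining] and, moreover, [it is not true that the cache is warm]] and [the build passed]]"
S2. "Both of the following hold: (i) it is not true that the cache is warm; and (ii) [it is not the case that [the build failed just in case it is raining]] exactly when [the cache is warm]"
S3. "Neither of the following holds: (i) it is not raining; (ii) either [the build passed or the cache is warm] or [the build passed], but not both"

Let P = "the cache is warm" (T), R = "the build passed" (F), Q = "it is raining" (F).

S1: In symbols: (~P nand R) <-> ((~Q & ~P) & R)

~P = ~T = F
~P nand R = F nand F = T
~Q = ~F = T
~P = ~T = F
~Q & ~P = T & F = F
(~Q & ~P) & R = F & F = F
(~P nand R) <-> ((~Q & ~P) & R) = T <-> F = F
Thus S1 is false.

S2: Formalization: ~P & (~(~R <-> Q) <-> P)

~P = ~T = F
~R = ~F = T
~R <-> Q = T <-> F = F
~(~R <-> Q) = ~F = T
~(~R <-> Q) <-> P = T <-> T = T
~P & (~(~R <-> Q) <-> P) = F & T = F
So S2 is false.

S3: Formalization: ~Q nor ((R | P) xor R)

~Q = ~F = T
R | P = F | T = T
(R | P) xor R = T xor F = T
~Q nor ((R | P) xor R) = T nor T = F
Hence S3 is false.

Count: 0.

0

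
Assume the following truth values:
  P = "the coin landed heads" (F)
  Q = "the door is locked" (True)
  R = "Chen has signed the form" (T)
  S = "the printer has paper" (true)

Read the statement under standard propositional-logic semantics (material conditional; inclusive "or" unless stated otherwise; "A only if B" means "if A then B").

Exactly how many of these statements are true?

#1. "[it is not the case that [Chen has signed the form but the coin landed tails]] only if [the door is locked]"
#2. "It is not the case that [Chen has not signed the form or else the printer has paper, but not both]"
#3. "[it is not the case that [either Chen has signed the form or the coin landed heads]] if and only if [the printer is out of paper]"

#1: Parsed as ¬(R ∧ ¬P) → Q

¬P = ¬F = T
R ∧ ¬P = T ∧ T = T
¬(R ∧ ¬P) = ¬T = F
¬(R ∧ ¬P) → Q = F → T = T
Thus #1 is true.

#2: In symbols: ¬(¬R ⊕ S)

¬R = ¬T = F
¬R ⊕ S = F ⊕ T = T
¬(¬R ⊕ S) = ¬T = F
Hence #2 is false.

#3: Parsed as ¬(R ∨ P) ↔ ¬S

R ∨ P = T ∨ F = T
¬(R ∨ P) = ¬T = F
¬S = ¬T = F
¬(R ∨ P) ↔ ¬S = F ↔ F = T
Thus #3 is true.

2 of the 3 statements are true (#1, #3).

2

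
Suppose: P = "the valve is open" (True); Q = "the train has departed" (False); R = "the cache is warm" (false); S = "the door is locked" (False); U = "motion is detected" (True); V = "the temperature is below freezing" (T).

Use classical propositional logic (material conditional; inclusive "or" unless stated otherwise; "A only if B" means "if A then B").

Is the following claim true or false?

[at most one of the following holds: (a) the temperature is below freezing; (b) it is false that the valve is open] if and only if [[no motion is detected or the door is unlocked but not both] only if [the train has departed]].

Values: V=True, P=True, U=True, S=False, Q=False.
This is (V nand not P) iff ((not U xor not S) -> Q).

not P = not True = False
V nand not P = True nand False = True
not U = not True = False
not S = not False = True
not U xor not S = False xor True = True
(not U xor not S) -> Q = True -> False = False
(V nand not P) iff ((not U xor not S) -> Q) = True iff False = False

False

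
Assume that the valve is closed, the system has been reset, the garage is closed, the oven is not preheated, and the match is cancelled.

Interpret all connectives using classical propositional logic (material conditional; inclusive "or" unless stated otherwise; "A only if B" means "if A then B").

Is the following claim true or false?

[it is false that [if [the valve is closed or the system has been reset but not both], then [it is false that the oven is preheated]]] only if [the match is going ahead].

Let R = "the valve is open" (F), G = "the system has been reset" (T), W = "the oven is preheated" (F), L = "the match is cancelled" (T).
Formalization: ¬((¬R ⊕ G) → ¬W) → ¬L

¬R = ¬F = T
¬R ⊕ G = T ⊕ T = F
¬W = ¬F = T
(¬R ⊕ G) → ¬W = F → T = T
¬((¬R ⊕ G) → ¬W) = ¬T = F
¬L = ¬T = F
¬((¬R ⊕ G) → ¬W) → ¬L = F → F = T

The statement is true.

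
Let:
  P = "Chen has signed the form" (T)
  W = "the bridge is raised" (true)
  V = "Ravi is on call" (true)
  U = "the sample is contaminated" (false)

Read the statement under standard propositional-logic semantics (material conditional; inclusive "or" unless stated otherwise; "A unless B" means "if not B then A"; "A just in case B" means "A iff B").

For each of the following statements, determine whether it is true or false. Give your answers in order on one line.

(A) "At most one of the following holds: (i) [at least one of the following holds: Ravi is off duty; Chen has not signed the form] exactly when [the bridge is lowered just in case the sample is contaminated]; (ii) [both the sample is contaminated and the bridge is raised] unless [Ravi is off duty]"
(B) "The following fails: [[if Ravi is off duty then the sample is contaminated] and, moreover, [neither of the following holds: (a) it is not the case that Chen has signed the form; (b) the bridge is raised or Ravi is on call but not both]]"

(A): Formalization: ((not V or not P) iff (not W iff U)) nand ((U and W) or not V)

not V = not True = False
not P = not True = False
not V or not P = False or False = False
not W = not True = False
not W iff U = False iff False = True
(not V or not P) iff (not W iff U) = False iff True = False
U and W = False and True = False
not V = not True = False
(U and W) or not V = False or False = False
((not V or not P) iff (not W iff U)) nand ((U and W) or not V) = False nand False = True
Thus (A) is true.

(B): This is not ((not V -> U) and (not P nor (W xor V))).

not V = not True = False
not V -> U = False -> False = True
not P = not True = False
W xor V = True xor True = False
not P nor (W xor V) = False nor False = True
(not V -> U) and (not P nor (W xor V)) = True and True = True
not ((not V -> U) and (not P nor (W xor V))) = not True = False
Hence (B) is false.

(A) T; (B) F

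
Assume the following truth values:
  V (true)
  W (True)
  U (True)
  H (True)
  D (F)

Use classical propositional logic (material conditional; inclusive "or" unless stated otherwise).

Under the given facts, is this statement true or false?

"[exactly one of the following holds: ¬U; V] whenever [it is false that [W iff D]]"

Formalization: ~(W <-> D) -> (~U xor V)

W <-> D = T <-> F = F
~(W <-> D) = ~F = T
~U = ~T = F
~U xor V = F xor T = T
~(W <-> D) -> (~U xor V) = T -> T = T

True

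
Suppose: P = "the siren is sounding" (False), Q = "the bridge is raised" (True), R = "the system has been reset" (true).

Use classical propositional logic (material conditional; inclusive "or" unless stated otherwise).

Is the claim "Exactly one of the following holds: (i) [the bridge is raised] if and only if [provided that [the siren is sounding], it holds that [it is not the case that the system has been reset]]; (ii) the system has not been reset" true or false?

Parsed as (Q ↔ (P → ¬R)) ⊕ ¬R

¬R = ¬T = F
P → ¬R = F → F = T
Q ↔ (P → ¬R) = T ↔ T = T
¬R = ¬T = F
(Q ↔ (P → ¬R)) ⊕ ¬R = T ⊕ F = T

true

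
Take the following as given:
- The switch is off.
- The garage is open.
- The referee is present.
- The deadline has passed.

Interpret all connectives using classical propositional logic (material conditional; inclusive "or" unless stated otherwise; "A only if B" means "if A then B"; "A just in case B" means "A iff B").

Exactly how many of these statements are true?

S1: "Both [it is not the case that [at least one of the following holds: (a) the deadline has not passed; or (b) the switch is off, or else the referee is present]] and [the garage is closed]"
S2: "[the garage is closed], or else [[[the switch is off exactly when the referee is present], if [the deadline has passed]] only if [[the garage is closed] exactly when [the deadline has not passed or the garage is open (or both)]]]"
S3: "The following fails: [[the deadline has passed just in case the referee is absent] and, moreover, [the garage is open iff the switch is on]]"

Let S = "the deadline has passed" (True), P = "the switch is on" (False), R = "the referee is present" (True), Q = "the garage is closed" (False).

S1: This is not (not S or (not P or R)) and Q.

not S = not True = False
not P = not False = True
not P or R = True or True = True
not S or (not P or R) = False or True = True
not (not S or (not P or R)) = not True = False
not (not S or (not P or R)) and Q = False and False = False
Thus S1 is false.

S2: Formalization: Q or ((S -> (not P iff R)) -> (Q iff (not S or not Q)))

not P = not False = True
not P iff R = True iff True = True
S -> (not P iff R) = True -> True = True
not S = not True = False
not Q = not False = True
not S or not Q = False or True = True
Q iff (not S or not Q) = False iff True = False
(S -> (not P iff R)) -> (Q iff (not S or not Q)) = True -> False = False
Q or ((S -> (not P iff R)) -> (Q iff (not S or not Q))) = False or False = False
Hence S2 is false.

S3: This is not ((S iff not R) and (not Q iff P)).

not R = not True = False
S iff not R = True iff False = False
not Q = not False = True
not Q iff P = True iff False = False
(S iff not R) and (not Q iff P) = False and False = False
not ((S iff not R) and (not Q iff P)) = not False = True
Hence S3 is true.

True statements: 1.

1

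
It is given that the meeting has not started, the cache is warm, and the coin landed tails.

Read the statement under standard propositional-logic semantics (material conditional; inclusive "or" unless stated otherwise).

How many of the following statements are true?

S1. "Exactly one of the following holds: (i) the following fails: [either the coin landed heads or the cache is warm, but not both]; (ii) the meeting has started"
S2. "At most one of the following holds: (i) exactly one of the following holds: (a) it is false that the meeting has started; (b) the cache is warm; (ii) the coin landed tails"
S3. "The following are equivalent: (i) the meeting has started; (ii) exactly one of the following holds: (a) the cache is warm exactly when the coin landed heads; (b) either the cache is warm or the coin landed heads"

1

Let N = "the coin landed heads" (F), U = "the cache is warm" (T), K = "the meeting has started" (F).

S1: Parsed as ~(N xor U) xor K

N xor U = F xor T = T
~(N xor U) = ~T = F
~(N xor U) xor K = F xor F = F
Thus S1 is false.

S2: Formalization: (~K xor U) nand ~N

~K = ~F = T
~K xor U = T xor T = F
~N = ~F = T
(~K xor U) nand ~N = F nand T = T
Thus S2 is true.

S3: Parsed as K <-> ((U <-> N) xor (U | N))

U <-> N = T <-> F = F
U | N = T | F = T
(U <-> N) xor (U | N) = F xor T = T
K <-> ((U <-> N) xor (U | N)) = F <-> T = F
Thus S3 is false.

Count: 1.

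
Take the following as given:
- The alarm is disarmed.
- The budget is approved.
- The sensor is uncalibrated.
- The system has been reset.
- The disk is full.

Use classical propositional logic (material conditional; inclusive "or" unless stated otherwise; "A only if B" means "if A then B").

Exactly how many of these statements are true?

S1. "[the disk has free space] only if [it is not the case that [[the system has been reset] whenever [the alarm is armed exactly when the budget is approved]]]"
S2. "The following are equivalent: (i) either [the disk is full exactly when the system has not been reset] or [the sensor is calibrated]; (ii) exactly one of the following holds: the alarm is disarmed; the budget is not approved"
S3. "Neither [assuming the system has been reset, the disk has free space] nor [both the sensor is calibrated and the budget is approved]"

2

Let D = "the disk is full" (T), V = "the alarm is armed" (F), P = "the budget is approved" (T), U = "the system has been reset" (T), W = "the sensor is calibrated" (F).

S1: Formalization: ~D -> ~((V <-> P) -> U)

~D = ~T = F
V <-> P = F <-> T = F
(V <-> P) -> U = F -> T = T
~((V <-> P) -> U) = ~T = F
~D -> ~((V <-> P) -> U) = F -> F = T
So S1 is true.

S2: Parsed as ((D <-> ~U) | W) <-> (~V xor ~P)

~U = ~T = F
D <-> ~U = T <-> F = F
(D <-> ~U) | W = F | F = F
~V = ~F = T
~P = ~T = F
~V xor ~P = T xor F = T
((D <-> ~U) | W) <-> (~V xor ~P) = F <-> T = F
Hence S2 is false.

S3: In symbols: (U -> ~D) nor (W & P)

~D = ~T = F
U -> ~D = T -> F = F
W & P = F & T = F
(U -> ~D) nor (W & P) = F nor F = T
Hence S3 is true.

Count: 2.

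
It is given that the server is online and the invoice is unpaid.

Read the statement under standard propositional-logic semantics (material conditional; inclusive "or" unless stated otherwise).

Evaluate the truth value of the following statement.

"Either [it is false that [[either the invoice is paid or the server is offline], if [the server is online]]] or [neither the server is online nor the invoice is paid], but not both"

Let P = "the server is online" (True), Q = "the invoice is paid" (False).
Parsed as not (P -> (Q or not P)) xor (P nor Q)

not P = not True = False
Q or not P = False or False = False
P -> (Q or not P) = True -> False = False
not (P -> (Q or not P)) = not False = True
P nor Q = True nor False = False
not (P -> (Q or not P)) xor (P nor Q) = True xor False = True

true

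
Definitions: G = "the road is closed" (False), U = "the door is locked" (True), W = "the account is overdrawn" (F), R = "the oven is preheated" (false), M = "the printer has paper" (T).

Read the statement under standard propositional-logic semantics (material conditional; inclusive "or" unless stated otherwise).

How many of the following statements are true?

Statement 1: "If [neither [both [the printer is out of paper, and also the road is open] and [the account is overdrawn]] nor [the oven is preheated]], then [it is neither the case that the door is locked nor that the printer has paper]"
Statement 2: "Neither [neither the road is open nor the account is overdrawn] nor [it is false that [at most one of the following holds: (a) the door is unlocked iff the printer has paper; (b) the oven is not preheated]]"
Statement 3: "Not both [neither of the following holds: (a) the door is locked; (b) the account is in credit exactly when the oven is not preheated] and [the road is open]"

2

Statement 1: This is (((not M and not G) and W) nor R) -> (U nor M).

not M = not True = False
not G = not False = True
not M and not G = False and True = False
(not M and not G) and W = False and False = False
((not M and not G) and W) nor R = False nor False = True
U nor M = True nor True = False
(((not M and not G) and W) nor R) -> (U nor M) = True -> False = False
Hence Statement 1 is false.

Statement 2: This is (not G nor W) nor not ((not U iff M) nand not R).

not G = not False = True
not G nor W = True nor False = False
not U = not True = False
not U iff M = False iff True = False
not R = not False = True
(not U iff M) nand not R = False nand True = True
not ((not U iff M) nand not R) = not True = False
(not G nor W) nor not ((not U iff M) nand not R) = False nor False = True
So Statement 2 is true.

Statement 3: Formalization: (U nor (not W iff not R)) nand not G

not W = not False = True
not R = not False = True
not W iff not R = True iff True = True
U nor (not W iff not R) = True nor True = False
not G = not False = True
(U nor (not W iff not R)) nand not G = False nand True = True
So Statement 3 is true.

Count: 2.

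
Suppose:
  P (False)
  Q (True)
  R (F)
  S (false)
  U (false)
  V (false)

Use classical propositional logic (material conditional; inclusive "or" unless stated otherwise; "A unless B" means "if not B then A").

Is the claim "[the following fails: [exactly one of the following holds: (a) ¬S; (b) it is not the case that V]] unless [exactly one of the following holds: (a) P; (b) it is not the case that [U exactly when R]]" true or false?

In symbols: not (not S xor not V) or (P xor not (U iff R))

not S = not False = True
not V = not False = True
not S xor not V = True xor True = False
not (not S xor not V) = not False = True
U iff R = False iff False = True
not (U iff R) = not True = False
P xor not (U iff R) = False xor False = False
not (not S xor not V) or (P xor not (U iff R)) = True or False = True

True.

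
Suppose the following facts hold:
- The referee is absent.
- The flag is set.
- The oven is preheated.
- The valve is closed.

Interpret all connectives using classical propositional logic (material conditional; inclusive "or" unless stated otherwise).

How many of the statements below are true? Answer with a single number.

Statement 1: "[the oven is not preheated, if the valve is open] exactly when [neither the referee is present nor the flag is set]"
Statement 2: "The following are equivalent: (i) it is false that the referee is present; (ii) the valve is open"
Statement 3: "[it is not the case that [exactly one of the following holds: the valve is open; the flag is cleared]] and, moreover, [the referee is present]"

Let U = "the valve is open" (False), Q = "the oven is preheated" (True), H = "the referee is present" (False), V = "the flag is set" (True).

Statement 1: This is (U -> not Q) iff (H nor V).

not Q = not True = False
U -> not Q = False -> False = True
H nor V = False nor True = False
(U -> not Q) iff (H nor V) = True iff False = False
So Statement 1 is false.

Statement 2: This is not H iff U.

not H = not False = True
not H iff U = True iff False = False
Thus Statement 2 is false.

Statement 3: This is not (U xor not V) and H.

not V = not True = False
U xor not V = False xor False = False
not (U xor not V) = not False = True
not (U xor not V) and H = True and False = False
Hence Statement 3 is false.

True statements: 0 (none).

0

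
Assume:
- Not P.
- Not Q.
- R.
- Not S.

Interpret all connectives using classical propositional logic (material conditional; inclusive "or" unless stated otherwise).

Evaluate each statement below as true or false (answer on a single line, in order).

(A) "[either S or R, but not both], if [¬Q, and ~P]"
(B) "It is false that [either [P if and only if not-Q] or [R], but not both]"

(A) True / (B) False

(A): This is (~Q & ~P) -> (S xor R).

~Q = ~F = T
~P = ~F = T
~Q & ~P = T & T = T
S xor R = F xor T = T
(~Q & ~P) -> (S xor R) = T -> T = T
So (A) is true.

(B): Parsed as ~((P <-> ~Q) xor R)

~Q = ~F = T
P <-> ~Q = F <-> T = F
(P <-> ~Q) xor R = F xor T = T
~((P <-> ~Q) xor R) = ~T = F
So (B) is false.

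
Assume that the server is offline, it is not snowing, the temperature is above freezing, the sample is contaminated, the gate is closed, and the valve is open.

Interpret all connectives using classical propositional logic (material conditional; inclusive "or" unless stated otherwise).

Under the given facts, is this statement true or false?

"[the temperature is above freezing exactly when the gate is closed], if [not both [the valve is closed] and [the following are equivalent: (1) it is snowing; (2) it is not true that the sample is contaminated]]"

The statement is true.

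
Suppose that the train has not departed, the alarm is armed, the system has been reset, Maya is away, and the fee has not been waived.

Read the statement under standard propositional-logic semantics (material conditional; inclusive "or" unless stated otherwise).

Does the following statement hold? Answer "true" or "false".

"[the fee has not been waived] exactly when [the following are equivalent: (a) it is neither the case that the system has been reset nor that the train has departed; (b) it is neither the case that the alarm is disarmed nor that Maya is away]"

Let U = "the fee has been waived" (F), R = "the system has been reset" (T), P = "the train has departed" (F), Q = "the alarm is armed" (T), S = "Maya is at home" (F).
Formalization: ~U <-> ((R nor P) <-> (~Q nor ~S))

~U = ~F = T
R nor P = T nor F = F
~Q = ~T = F
~S = ~F = T
~Q nor ~S = F nor T = F
(R nor P) <-> (~Q nor ~S) = F <-> F = T
~U <-> ((R nor P) <-> (~Q nor ~S)) = T <-> T = T

The statement is true.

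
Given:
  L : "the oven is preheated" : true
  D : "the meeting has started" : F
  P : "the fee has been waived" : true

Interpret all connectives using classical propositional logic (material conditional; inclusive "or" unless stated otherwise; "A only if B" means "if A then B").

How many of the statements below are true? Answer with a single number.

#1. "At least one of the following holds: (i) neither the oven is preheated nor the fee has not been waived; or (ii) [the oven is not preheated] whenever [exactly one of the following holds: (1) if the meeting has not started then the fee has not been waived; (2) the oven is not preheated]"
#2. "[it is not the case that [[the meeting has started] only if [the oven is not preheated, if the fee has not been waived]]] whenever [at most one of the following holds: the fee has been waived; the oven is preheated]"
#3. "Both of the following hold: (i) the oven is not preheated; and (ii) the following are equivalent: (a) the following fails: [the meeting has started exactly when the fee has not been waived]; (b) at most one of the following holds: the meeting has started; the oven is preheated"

2

#1: In symbols: (L nor not P) or (((not D -> not P) xor not L) -> not L)

not P = not True = False
L nor not P = True nor False = False
not D = not False = True
not P = not True = False
not D -> not P = True -> False = False
not L = not True = False
(not D -> not P) xor not L = False xor False = False
not L = not True = False
((not D -> not P) xor not L) -> not L = False -> False = True
(L nor not P) or (((not D -> not P) xor not L) -> not L) = False or True = True
So #1 is true.

#2: This is (P nand L) -> not (D -> (not P -> not L)).

P nand L = True nand True = False
not P = not True = False
not L = not True = False
not P -> not L = False -> False = True
D -> (not P -> not L) = False -> True = True
not (D -> (not P -> not L)) = not True = False
(P nand L) -> not (D -> (not P -> not L)) = False -> False = True
So #2 is true.

#3: In symbols: not L and (not (D iff not P) iff (D nand L))

not L = not True = False
not P = not True = False
D iff not P = False iff False = True
not (D iff not P) = not True = False
D nand L = False nand True = True
not (D iff not P) iff (D nand L) = False iff True = False
not L and (not (D iff not P) iff (D nand L)) = False and False = False
Thus #3 is false.

Count: 2.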